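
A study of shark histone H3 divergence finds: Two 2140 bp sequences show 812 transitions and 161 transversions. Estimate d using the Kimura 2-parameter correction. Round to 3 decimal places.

0.939

P = 812/2140 ≈ 0.379439 and Q = 161/2140 ≈ 0.075234.
Under the Kimura two-parameter model, d = −½ ln(1 − 2P − Q) − ¼ ln(1 − 2Q).
1 − 2P − Q = 0.165888, giving −½ ln(0.165888) = 0.898221.
1 − 2Q = 0.849532, giving −¼ ln(0.849532) = 0.040767.
d = 0.898221 + 0.040767 = 0.938988.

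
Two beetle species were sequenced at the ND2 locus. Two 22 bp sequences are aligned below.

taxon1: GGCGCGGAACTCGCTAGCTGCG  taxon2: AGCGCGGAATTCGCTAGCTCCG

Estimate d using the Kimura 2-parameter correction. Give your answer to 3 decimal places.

0.153

Of 22 sites, 2 differences are transitions and 1 are transversions, so P = 2/22 ≈ 0.090909 and Q = 1/22 ≈ 0.045455.
Under the Kimura two-parameter model, d = −½ ln(1 − 2P − Q) − ¼ ln(1 − 2Q).
1 − 2P − Q = 0.772727, giving −½ ln(0.772727) = 0.128915.
1 − 2Q = 0.90909, giving −¼ ln(0.90909) = 0.023828.
d = 0.128915 + 0.023828 = 0.152743.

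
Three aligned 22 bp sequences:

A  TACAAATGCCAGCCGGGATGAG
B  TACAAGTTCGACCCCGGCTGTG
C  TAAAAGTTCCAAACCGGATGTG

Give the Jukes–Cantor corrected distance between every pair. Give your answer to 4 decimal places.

A–B: 7/22 sites differ → p ≈ 0.318182, d = −0.75 ln(1 − 0.424243) = 0.414052 ≈ 0.4141.
A–C: 7/22 sites differ → p ≈ 0.318182, d = −0.75 ln(1 − 0.424243) = 0.414052 ≈ 0.4141.
B–C: 5/22 sites differ → p ≈ 0.227273, d = −0.75 ln(1 − 0.303031) = 0.270761 ≈ 0.2708.

d(A,B) = 0.4141, d(A,C) = 0.4141, d(B,C) = 0.2708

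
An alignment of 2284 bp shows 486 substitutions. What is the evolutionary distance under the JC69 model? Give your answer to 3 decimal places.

p = 486/2284 ≈ 0.212785.
d = −(3/4) ln(1 − 4p/3) = −0.75 ln(1 − 0.283713) = −0.75 ln(0.716287)
  = −0.75 × (-0.333674) = 0.250256 substitutions/site.

0.250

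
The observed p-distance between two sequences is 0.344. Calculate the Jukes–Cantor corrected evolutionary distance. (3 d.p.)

d = −(3/4) ln(1 − 4p/3) = −0.75 ln(1 − 0.458667) = −0.75 ln(0.541333)
  = −0.75 × (-0.613721) = 0.460291 substitutions/site.

0.460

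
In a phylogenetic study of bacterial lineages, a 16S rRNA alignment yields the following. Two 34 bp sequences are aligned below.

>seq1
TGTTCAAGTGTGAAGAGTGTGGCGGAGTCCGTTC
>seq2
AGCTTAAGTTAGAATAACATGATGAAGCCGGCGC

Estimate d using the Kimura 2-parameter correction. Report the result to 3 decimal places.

Of 34 sites, 10 differences are transitions and 6 are transversions, so P = 10/34 ≈ 0.294118 and Q = 6/34 ≈ 0.176471.
Under the Kimura two-parameter model, d = −½ ln(1 − 2P − Q) − ¼ ln(1 − 2Q).
1 − 2P − Q = 0.235293, giving −½ ln(0.235293) = 0.723462.
1 − 2Q = 0.647058, giving −¼ ln(0.647058) = 0.108830.
d = 0.723462 + 0.108830 = 0.832292.

0.832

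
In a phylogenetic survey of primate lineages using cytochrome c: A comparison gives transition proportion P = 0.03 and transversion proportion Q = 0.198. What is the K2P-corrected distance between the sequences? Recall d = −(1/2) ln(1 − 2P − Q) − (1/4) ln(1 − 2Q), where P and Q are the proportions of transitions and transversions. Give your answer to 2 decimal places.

Under the Kimura two-parameter model, d = −½ ln(1 − 2P − Q) − ¼ ln(1 − 2Q).
1 − 2P − Q = 0.742, giving −½ ln(0.742) = 0.149203.
1 − 2Q = 0.604, giving −¼ ln(0.604) = 0.126045.
d = 0.149203 + 0.126045 = 0.275248.

0.28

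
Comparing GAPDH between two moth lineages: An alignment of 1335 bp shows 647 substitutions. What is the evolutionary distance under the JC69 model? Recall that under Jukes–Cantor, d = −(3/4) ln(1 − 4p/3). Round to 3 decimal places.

0.779

p = 647/1335 ≈ 0.484644.
d = −(3/4) ln(1 − 4p/3) = −0.75 ln(1 − 0.646192) = −0.75 ln(0.353808)
  = −0.75 × (-1.039001) = 0.779251 substitutions/site.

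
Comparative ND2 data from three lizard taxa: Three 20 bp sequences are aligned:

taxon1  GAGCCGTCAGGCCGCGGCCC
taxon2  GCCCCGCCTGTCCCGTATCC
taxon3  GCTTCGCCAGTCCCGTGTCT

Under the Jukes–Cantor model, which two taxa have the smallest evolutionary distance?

taxon1–taxon2: 10/20 differ, p = 0.500, d = 0.824.
taxon1–taxon3: 10/20 differ, p = 0.500, d = 0.824.
taxon2–taxon3: 5/20 differ, p = 0.250, d = 0.304.
The smallest distance is between taxon2 and taxon3.

taxon2 and taxon3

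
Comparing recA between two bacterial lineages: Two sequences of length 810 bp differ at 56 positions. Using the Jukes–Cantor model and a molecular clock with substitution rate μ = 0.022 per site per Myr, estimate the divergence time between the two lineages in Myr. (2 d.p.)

1.65

p = 56/810 ≈ 0.069136.
d = −(3/4) ln(1 − 4p/3) = −0.75 ln(1 − 0.092181) = −0.75 ln(0.907819)
  = −0.75 × (-0.096710) = 0.072533 substitutions/site.
Under a molecular clock d = 2μt, so t = d/(2μ) = 0.072533 / (2 × 0.022) = 1.65 Myr.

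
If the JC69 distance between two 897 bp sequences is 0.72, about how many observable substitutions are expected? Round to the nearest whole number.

Invert JC69: p = (3/4)(1 − e^(−4d/3)) = 0.75 × (1 − e^(-0.96)) = 0.75 × (1 − 0.382893) = 0.462830.
Expected differing sites = pL ≈ 0.462830 × 897 = 415.15851 ≈ 415.

415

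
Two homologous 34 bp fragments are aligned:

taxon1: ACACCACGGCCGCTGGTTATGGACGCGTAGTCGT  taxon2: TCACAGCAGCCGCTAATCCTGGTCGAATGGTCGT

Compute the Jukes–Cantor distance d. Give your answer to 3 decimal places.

0.477

The sequences differ at 12 of 34 sites, so p = 12/34 ≈ 0.352941.
d = −(3/4) ln(1 − 4p/3) = −0.75 ln(1 − 0.470588) = −0.75 ln(0.529412)
  = −0.75 × (-0.635988) = 0.476991 substitutions/site.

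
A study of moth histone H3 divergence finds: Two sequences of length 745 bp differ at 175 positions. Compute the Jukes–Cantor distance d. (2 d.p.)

0.28

p = 175/745 ≈ 0.234899.
d = −(3/4) ln(1 − 4p/3) = −0.75 ln(1 − 0.313199) = −0.75 ln(0.686801)
  = −0.75 × (-0.375711) = 0.281783 substitutions/site.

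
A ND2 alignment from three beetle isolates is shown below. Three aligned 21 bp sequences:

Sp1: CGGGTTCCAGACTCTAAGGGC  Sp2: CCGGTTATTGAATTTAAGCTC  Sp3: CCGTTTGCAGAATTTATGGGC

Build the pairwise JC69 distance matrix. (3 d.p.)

d(Sp1,Sp2) = 0.532, d(Sp1,Sp3) = 0.360, d(Sp2,Sp3) = 0.441

Sp1–Sp2: 8/21 sites differ → p ≈ 0.380952, d = −0.75 ln(1 − 0.507936) = 0.531860 ≈ 0.532.
Sp1–Sp3: 6/21 sites differ → p ≈ 0.285714, d = −0.75 ln(1 − 0.380952) = 0.359679 ≈ 0.360.
Sp2–Sp3: 7/21 sites differ → p ≈ 0.333333, d = −0.75 ln(1 − 0.444444) = 0.440839 ≈ 0.441.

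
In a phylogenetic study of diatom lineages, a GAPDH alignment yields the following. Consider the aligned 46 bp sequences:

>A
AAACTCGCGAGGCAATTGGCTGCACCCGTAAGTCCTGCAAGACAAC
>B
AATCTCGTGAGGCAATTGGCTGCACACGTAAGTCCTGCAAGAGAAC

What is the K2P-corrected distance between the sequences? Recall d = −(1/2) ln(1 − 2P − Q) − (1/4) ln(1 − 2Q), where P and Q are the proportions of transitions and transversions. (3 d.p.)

Of 46 sites, 1 differences are transitions and 3 are transversions, so P = 1/46 ≈ 0.021739 and Q = 3/46 ≈ 0.065217.
Under the Kimura two-parameter model, d = −½ ln(1 − 2P − Q) − ¼ ln(1 − 2Q).
1 − 2P − Q = 0.891305, giving −½ ln(0.891305) = 0.057534.
1 − 2Q = 0.869566, giving −¼ ln(0.869566) = 0.034940.
d = 0.057534 + 0.034940 = 0.092474.

0.092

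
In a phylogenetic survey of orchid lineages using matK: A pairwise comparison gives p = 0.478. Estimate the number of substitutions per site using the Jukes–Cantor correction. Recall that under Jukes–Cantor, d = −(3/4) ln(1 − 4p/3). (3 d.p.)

d = −(3/4) ln(1 − 4p/3) = −0.75 ln(1 − 0.637333) = −0.75 ln(0.362667)
  = −0.75 × (-1.014270) = 0.760703 substitutions/site.

0.761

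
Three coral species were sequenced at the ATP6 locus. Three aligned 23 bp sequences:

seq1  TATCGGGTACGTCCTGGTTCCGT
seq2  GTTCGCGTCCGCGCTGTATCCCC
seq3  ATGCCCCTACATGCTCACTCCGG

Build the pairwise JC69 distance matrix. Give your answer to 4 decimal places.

seq1–seq2: 10/23 sites differ → p ≈ 0.434783, d = −0.75 ln(1 − 0.579711) = 0.650110 ≈ 0.6501.
seq1–seq3: 12/23 sites differ → p ≈ 0.521739, d = −0.75 ln(1 − 0.695652) = 0.892188 ≈ 0.8922.
seq2–seq3: 12/23 sites differ → p ≈ 0.521739, d = −0.75 ln(1 − 0.695652) = 0.892188 ≈ 0.8922.

d(seq1,seq2) = 0.6501, d(seq1,seq3) = 0.8922, d(seq2,seq3) = 0.8922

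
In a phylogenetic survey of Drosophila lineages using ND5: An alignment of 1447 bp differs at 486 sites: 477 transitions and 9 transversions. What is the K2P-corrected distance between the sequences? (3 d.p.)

P = 477/1447 ≈ 0.329648 and Q = 9/1447 ≈ 0.00622.
Under the Kimura two-parameter model, d = −½ ln(1 − 2P − Q) − ¼ ln(1 − 2Q).
1 − 2P − Q = 0.334484, giving −½ ln(0.334484) = 0.547583.
1 − 2Q = 0.98756, giving −¼ ln(0.98756) = 0.003130.
d = 0.547583 + 0.003130 = 0.550713.

0.551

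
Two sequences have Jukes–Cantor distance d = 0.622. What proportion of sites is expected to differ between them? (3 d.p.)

p = (3/4)(1 − e^(−4d/3)) = 0.75 × (1 − e^(-0.829333)) = 0.75 × (1 − 0.436340) = 0.422745.

0.423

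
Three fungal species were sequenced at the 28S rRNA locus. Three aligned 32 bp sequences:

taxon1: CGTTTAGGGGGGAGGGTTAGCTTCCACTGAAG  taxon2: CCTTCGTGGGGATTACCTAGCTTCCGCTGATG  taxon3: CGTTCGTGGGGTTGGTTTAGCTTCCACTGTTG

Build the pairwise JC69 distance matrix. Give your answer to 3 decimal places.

taxon1–taxon2: 12/32 sites differ → p = 0.375, d = −0.75 ln(1 − 0.5) = 0.519860 ≈ 0.520.
taxon1–taxon3: 8/32 sites differ → p = 0.25, d = −0.75 ln(1 − 0.333333) = 0.304098 ≈ 0.304.
taxon2–taxon3: 8/32 sites differ → p = 0.25, d = −0.75 ln(1 − 0.333333) = 0.304098 ≈ 0.304.

d(taxon1,taxon2) = 0.520, d(taxon1,taxon3) = 0.304, d(taxon2,taxon3) = 0.304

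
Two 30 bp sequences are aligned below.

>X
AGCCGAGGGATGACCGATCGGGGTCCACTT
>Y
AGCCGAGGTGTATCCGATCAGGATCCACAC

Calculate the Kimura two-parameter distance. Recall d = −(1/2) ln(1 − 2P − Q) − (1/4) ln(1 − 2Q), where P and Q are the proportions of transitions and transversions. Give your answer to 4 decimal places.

Of 30 sites, 5 differences are transitions and 3 are transversions, so P = 5/30 ≈ 0.166667 and Q = 3/30 = 0.1.
Under the Kimura two-parameter model, d = −½ ln(1 − 2P − Q) − ¼ ln(1 − 2Q).
1 − 2P − Q = 0.566666, giving −½ ln(0.566666) = 0.283993.
1 − 2Q = 0.8, giving −¼ ln(0.8) = 0.055786.
d = 0.283993 + 0.055786 = 0.339779.

0.3398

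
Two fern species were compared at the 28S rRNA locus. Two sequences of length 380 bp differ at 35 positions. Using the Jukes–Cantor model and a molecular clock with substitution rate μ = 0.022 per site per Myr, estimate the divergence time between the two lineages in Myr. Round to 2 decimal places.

p = 35/380 ≈ 0.092105.
d = −(3/4) ln(1 − 4p/3) = −0.75 ln(1 − 0.122807) = −0.75 ln(0.877193)
  = −0.75 × (-0.131028) = 0.098271 substitutions/site.
Under a molecular clock d = 2μt, so t = d/(2μ) = 0.098271 / (2 × 0.022) = 2.23 Myr.

2.23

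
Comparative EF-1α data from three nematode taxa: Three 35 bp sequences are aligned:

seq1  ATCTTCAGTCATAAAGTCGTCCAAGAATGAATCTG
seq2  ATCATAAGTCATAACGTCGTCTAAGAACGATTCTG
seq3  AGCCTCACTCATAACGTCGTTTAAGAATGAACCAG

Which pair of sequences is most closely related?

seq1 and seq2

seq1–seq2: 6/35 differ, p = 0.171, d = 0.195.
seq1–seq3: 8/35 differ, p = 0.229, d = 0.273.
seq2–seq3: 9/35 differ, p = 0.257, d = 0.315.
The smallest distance is between seq1 and seq2.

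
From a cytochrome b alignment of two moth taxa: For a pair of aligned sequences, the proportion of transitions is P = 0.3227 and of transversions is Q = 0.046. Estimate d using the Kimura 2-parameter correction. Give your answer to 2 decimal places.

Under the Kimura two-parameter model, d = −½ ln(1 − 2P − Q) − ¼ ln(1 − 2Q).
1 − 2P − Q = 0.3086, giving −½ ln(0.3086) = 0.587855.
1 − 2Q = 0.908, giving −¼ ln(0.908) = 0.024128.
d = 0.587855 + 0.024128 = 0.611983.

0.61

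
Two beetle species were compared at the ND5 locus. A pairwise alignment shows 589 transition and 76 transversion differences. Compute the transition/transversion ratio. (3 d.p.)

7.750

R = 589/76 = 7.750.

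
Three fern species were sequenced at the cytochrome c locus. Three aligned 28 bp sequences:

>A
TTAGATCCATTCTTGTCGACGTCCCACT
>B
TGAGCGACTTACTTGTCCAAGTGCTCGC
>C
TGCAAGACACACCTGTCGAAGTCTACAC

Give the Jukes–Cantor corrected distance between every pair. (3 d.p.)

A–B: 13/28 sites differ → p ≈ 0.464286, d = −0.75 ln(1 − 0.619048) = 0.723811 ≈ 0.724.
A–C: 14/28 sites differ → p = 0.5, d = −0.75 ln(1 − 0.666667) = 0.823960 ≈ 0.824.
B–C: 11/28 sites differ → p ≈ 0.392857, d = −0.75 ln(1 − 0.523809) = 0.556452 ≈ 0.556.

d(A,B) = 0.724, d(A,C) = 0.824, d(B,C) = 0.556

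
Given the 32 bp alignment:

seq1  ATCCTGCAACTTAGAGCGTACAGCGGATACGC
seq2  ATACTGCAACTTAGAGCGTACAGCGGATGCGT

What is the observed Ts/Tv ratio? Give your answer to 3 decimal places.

Transitions are A↔G and C↔T; transversions are all other mismatches.
Transitions: 2. Transversions: 1.
R = 2/1 = 2.000.

2.000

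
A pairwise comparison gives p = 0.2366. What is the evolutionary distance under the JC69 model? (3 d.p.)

0.284

d = −(3/4) ln(1 − 4p/3) = −0.75 ln(1 − 0.315467) = −0.75 ln(0.684533)
  = −0.75 × (-0.379018) = 0.284264 substitutions/site.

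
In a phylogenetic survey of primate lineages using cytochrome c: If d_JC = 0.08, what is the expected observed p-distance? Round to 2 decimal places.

0.08

p = (3/4)(1 − e^(−4d/3)) = 0.75 × (1 − e^(-0.106667)) = 0.75 × (1 − 0.898825) = 0.075881.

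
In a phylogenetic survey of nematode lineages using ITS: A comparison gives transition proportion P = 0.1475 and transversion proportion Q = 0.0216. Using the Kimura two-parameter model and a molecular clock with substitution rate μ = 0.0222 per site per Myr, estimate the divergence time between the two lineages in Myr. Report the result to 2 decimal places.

Under the Kimura two-parameter model, d = −½ ln(1 − 2P − Q) − ¼ ln(1 − 2Q).
1 − 2P − Q = 0.6834, giving −½ ln(0.6834) = 0.190337.
1 − 2Q = 0.9568, giving −¼ ln(0.9568) = 0.011040.
d = 0.190337 + 0.011040 = 0.201377.
Under a molecular clock d = 2μt, so t = d/(2μ) = 0.201377 / (2 × 0.0222) = 4.54 Myr.

4.54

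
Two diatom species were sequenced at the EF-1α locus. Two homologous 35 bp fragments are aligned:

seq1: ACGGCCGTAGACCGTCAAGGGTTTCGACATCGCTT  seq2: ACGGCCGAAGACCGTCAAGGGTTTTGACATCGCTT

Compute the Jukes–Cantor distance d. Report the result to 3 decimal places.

0.059

The sequences differ at 2 of 35 sites (8, 25), so p = 2/35 ≈ 0.057143.
d = −(3/4) ln(1 − 4p/3) = −0.75 ln(1 − 0.076191) = −0.75 ln(0.923809)
  = −0.75 × (-0.079250) = 0.059438 substitutions/site.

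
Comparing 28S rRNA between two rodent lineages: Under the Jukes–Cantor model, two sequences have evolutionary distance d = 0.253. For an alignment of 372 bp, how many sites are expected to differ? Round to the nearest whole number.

Invert JC69: p = (3/4)(1 − e^(−4d/3)) = 0.75 × (1 − e^(-0.337333)) = 0.75 × (1 − 0.713671) = 0.214747.
Expected differing sites = pL ≈ 0.214747 × 372 = 79.885884 ≈ 80.

80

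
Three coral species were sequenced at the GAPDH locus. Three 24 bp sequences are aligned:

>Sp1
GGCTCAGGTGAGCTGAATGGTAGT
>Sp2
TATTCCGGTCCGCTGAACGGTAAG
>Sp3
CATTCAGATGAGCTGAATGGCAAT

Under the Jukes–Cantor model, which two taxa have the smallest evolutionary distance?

Sp1 and Sp3

Sp1–Sp2: 9/24 differ, p = 0.375, d = 0.520.
Sp1–Sp3: 6/24 differ, p = 0.250, d = 0.304.
Sp2–Sp3: 8/24 differ, p = 0.333, d = 0.441.
The smallest distance is between Sp1 and Sp3.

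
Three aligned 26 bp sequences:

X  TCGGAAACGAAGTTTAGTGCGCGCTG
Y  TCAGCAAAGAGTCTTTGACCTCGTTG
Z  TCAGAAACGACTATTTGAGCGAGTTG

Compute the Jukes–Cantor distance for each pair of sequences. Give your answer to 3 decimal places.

d(X,Y) = 0.623, d(X,Z) = 0.396, d(Y,Z) = 0.334

X–Y: 11/26 sites differ → p ≈ 0.423077, d = −0.75 ln(1 − 0.564103) = 0.622762 ≈ 0.623.
X–Z: 8/26 sites differ → p ≈ 0.307692, d = −0.75 ln(1 − 0.410256) = 0.396050 ≈ 0.396.
Y–Z: 7/26 sites differ → p ≈ 0.269231, d = −0.75 ln(1 − 0.358975) = 0.333515 ≈ 0.334.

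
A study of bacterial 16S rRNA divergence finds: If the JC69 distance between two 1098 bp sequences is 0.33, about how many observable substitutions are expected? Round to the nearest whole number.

Invert JC69: p = (3/4)(1 − e^(−4d/3)) = 0.75 × (1 − e^(-0.44)) = 0.75 × (1 − 0.644036) = 0.266973.
Expected differing sites = pL ≈ 0.266973 × 1098 = 293.136354 ≈ 293.

293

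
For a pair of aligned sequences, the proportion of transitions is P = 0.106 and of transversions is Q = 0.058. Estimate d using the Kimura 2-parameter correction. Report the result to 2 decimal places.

0.19

Under the Kimura two-parameter model, d = −½ ln(1 − 2P − Q) − ¼ ln(1 − 2Q).
1 − 2P − Q = 0.73, giving −½ ln(0.73) = 0.157355.
1 − 2Q = 0.884, giving −¼ ln(0.884) = 0.030825.
d = 0.157355 + 0.030825 = 0.188180.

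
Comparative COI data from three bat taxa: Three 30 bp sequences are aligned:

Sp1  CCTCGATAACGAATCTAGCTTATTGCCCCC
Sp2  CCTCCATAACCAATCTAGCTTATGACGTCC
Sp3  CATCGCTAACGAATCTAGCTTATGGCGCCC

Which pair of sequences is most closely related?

Sp1–Sp2: 6/30 differ, p = 0.200, d = 0.233.
Sp1–Sp3: 4/30 differ, p = 0.133, d = 0.147.
Sp2–Sp3: 6/30 differ, p = 0.200, d = 0.233.
The smallest distance is between Sp1 and Sp3.

Sp1 and Sp3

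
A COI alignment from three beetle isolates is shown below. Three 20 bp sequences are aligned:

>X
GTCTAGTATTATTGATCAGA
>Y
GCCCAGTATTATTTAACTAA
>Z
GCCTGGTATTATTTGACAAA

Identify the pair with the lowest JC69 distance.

Y and Z

X–Y: 6/20 differ, p = 0.300, d = 0.383.
X–Z: 6/20 differ, p = 0.300, d = 0.383.
Y–Z: 4/20 differ, p = 0.200, d = 0.233.
The smallest distance is between Y and Z.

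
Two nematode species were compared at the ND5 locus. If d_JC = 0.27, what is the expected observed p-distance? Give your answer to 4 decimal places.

p = (3/4)(1 − e^(−4d/3)) = 0.75 × (1 − e^(-0.36)) = 0.75 × (1 − 0.697676) = 0.226743.

0.2267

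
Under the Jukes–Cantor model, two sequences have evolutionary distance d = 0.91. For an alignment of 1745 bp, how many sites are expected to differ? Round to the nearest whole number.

Invert JC69: p = (3/4)(1 − e^(−4d/3)) = 0.75 × (1 − e^(-1.213333)) = 0.75 × (1 − 0.297205) = 0.527096.
Expected differing sites = pL ≈ 0.527096 × 1745 = 919.78252 ≈ 920.

920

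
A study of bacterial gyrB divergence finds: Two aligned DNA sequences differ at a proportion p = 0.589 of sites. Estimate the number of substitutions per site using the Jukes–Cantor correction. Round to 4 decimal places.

d = −(3/4) ln(1 − 4p/3) = −0.75 ln(1 − 0.785333) = −0.75 ln(0.214667)
  = −0.75 × (-1.538667) = 1.154000 substitutions/site.

1.1540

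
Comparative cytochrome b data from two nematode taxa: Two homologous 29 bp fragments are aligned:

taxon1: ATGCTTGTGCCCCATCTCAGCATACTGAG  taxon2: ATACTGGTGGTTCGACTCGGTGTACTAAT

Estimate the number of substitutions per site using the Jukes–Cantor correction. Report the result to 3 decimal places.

The sequences differ at 12 of 29 sites, so p = 12/29 ≈ 0.413793.
d = −(3/4) ln(1 − 4p/3) = −0.75 ln(1 − 0.551724) = −0.75 ln(0.448276)
  = −0.75 × (-0.802346) = 0.601760 substitutions/site.

0.602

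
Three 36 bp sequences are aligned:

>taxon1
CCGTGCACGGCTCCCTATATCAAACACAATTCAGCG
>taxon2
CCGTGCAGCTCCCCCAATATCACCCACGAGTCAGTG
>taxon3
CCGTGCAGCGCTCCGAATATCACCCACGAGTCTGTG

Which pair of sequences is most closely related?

taxon2 and taxon3

taxon1–taxon2: 10/36 differ, p = 0.278, d = 0.347.
taxon1–taxon3: 10/36 differ, p = 0.278, d = 0.347.
taxon2–taxon3: 4/36 differ, p = 0.111, d = 0.120.
The smallest distance is between taxon2 and taxon3.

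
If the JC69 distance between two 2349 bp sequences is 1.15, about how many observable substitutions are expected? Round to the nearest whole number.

1382

Invert JC69: p = (3/4)(1 − e^(−4d/3)) = 0.75 × (1 − e^(-1.533333)) = 0.75 × (1 − 0.215815) = 0.588139.
Expected differing sites = pL ≈ 0.588139 × 2349 = 1381.538511 ≈ 1382.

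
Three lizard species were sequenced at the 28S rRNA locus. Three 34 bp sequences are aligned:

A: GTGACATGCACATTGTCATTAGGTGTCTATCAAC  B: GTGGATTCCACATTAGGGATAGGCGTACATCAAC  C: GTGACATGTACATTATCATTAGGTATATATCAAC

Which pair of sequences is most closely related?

A–B: 12/34 differ, p = 0.353, d = 0.477.
A–C: 4/34 differ, p = 0.118, d = 0.128.
B–C: 12/34 differ, p = 0.353, d = 0.477.
The smallest distance is between A and C.

A and C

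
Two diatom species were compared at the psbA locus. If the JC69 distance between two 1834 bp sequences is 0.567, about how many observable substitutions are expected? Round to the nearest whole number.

730

Invert JC69: p = (3/4)(1 − e^(−4d/3)) = 0.75 × (1 − e^(-0.756)) = 0.75 × (1 − 0.469541) = 0.397844.
Expected differing sites = pL ≈ 0.397844 × 1834 = 729.645896 ≈ 730.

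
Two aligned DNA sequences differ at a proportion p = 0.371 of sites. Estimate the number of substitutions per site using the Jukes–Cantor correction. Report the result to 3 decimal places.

d = −(3/4) ln(1 − 4p/3) = −0.75 ln(1 − 0.494667) = −0.75 ln(0.505333)
  = −0.75 × (-0.682538) = 0.511904 substitutions/site.

0.512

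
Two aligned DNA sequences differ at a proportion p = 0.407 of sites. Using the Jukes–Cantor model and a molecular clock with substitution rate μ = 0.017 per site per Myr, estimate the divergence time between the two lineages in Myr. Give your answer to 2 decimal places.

17.26

d = −(3/4) ln(1 − 4p/3) = −0.75 ln(1 − 0.542667) = −0.75 ln(0.457333)
  = −0.75 × (-0.782343) = 0.586757 substitutions/site.
Under a molecular clock d = 2μt, so t = d/(2μ) = 0.586757 / (2 × 0.017) = 17.26 Myr.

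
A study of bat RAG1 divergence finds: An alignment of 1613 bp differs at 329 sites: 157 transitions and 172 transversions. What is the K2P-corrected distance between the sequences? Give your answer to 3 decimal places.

P = 157/1613 ≈ 0.097334 and Q = 172/1613 ≈ 0.106634.
Under the Kimura two-parameter model, d = −½ ln(1 − 2P − Q) − ¼ ln(1 − 2Q).
1 − 2P − Q = 0.698698, giving −½ ln(0.698698) = 0.179268.
1 − 2Q = 0.786732, giving −¼ ln(0.786732) = 0.059967.
d = 0.179268 + 0.059967 = 0.239235.

0.239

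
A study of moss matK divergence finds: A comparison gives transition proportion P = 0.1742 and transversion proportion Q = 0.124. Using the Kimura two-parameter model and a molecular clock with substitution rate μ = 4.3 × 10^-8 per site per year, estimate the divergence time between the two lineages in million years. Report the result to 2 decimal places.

Under the Kimura two-parameter model, d = −½ ln(1 − 2P − Q) − ¼ ln(1 − 2Q).
1 − 2P − Q = 0.5276, giving −½ ln(0.5276) = 0.319708.
1 − 2Q = 0.752, giving −¼ ln(0.752) = 0.071255.
d = 0.319708 + 0.071255 = 0.390963.
Under a molecular clock d = 2μt, so t = d/(2μ) = 0.390963 / (2 × 4.3 × 10^-8) = 4.55 million years.

4.55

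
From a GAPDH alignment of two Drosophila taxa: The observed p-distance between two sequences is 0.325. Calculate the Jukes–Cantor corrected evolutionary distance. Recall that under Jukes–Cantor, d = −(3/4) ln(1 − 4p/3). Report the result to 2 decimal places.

0.43

d = −(3/4) ln(1 − 4p/3) = −0.75 ln(1 − 0.433333) = −0.75 ln(0.566667)
  = −0.75 × (-0.567983) = 0.425987 substitutions/site.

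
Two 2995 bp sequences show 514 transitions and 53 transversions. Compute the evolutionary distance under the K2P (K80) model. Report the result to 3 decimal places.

P = 514/2995 ≈ 0.171619 and Q = 53/2995 ≈ 0.017696.
Under the Kimura two-parameter model, d = −½ ln(1 − 2P − Q) − ¼ ln(1 − 2Q).
1 − 2P − Q = 0.639066, giving −½ ln(0.639066) = 0.223874.
1 − 2Q = 0.964608, giving −¼ ln(0.964608) = 0.009008.
d = 0.223874 + 0.009008 = 0.232882.

0.233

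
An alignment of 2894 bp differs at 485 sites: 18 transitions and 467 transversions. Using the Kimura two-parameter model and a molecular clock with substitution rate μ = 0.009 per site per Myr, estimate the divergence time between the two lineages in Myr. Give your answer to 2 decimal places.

10.72

P = 18/2894 ≈ 0.00622 and Q = 467/2894 ≈ 0.161368.
Under the Kimura two-parameter model, d = −½ ln(1 − 2P − Q) − ¼ ln(1 − 2Q).
1 − 2P − Q = 0.826192, giving −½ ln(0.826192) = 0.095464.
1 − 2Q = 0.677264, giving −¼ ln(0.677264) = 0.097424.
d = 0.095464 + 0.097424 = 0.192888.
Under a molecular clock d = 2μt, so t = d/(2μ) = 0.192888 / (2 × 0.009) = 10.72 Myr.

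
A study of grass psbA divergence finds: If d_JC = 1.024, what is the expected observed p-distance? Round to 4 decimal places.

0.5585

p = (3/4)(1 − e^(−4d/3)) = 0.75 × (1 − e^(-1.365333)) = 0.75 × (1 − 0.255296) = 0.558528.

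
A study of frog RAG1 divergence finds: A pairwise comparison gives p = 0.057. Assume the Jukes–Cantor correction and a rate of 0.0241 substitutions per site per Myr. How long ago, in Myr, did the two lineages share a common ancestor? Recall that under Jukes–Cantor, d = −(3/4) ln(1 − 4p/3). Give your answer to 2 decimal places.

d = −(3/4) ln(1 − 4p/3) = −0.75 ln(1 − 0.076) = −0.75 ln(0.924)
  = −0.75 × (-0.079043) = 0.059282 substitutions/site.
Under a molecular clock d = 2μt, so t = d/(2μ) = 0.059282 / (2 × 0.0241) = 1.23 Myr.

1.23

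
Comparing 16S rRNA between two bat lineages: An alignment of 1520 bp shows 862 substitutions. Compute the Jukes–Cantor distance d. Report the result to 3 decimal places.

p = 862/1520 ≈ 0.567105.
d = −(3/4) ln(1 − 4p/3) = −0.75 ln(1 − 0.75614) = −0.75 ln(0.24386)
  = −0.75 × (-1.411161) = 1.058371 substitutions/site.

1.058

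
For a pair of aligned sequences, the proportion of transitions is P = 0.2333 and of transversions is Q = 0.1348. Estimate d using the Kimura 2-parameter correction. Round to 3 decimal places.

Under the Kimura two-parameter model, d = −½ ln(1 − 2P − Q) − ¼ ln(1 − 2Q).
1 − 2P − Q = 0.3986, giving −½ ln(0.3986) = 0.459898.
1 − 2Q = 0.7304, giving −¼ ln(0.7304) = 0.078541.
d = 0.459898 + 0.078541 = 0.538439.

0.538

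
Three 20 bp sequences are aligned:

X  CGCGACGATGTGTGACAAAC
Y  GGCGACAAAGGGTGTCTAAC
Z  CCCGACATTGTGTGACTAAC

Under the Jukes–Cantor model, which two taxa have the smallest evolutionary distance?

X and Z

X–Y: 6/20 differ, p = 0.300, d = 0.383.
X–Z: 4/20 differ, p = 0.200, d = 0.233.
Y–Z: 6/20 differ, p = 0.300, d = 0.383.
The smallest distance is between X and Z.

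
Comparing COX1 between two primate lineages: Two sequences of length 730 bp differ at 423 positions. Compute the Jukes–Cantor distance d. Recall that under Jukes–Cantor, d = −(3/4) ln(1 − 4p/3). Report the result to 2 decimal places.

p = 423/730 ≈ 0.579452.
d = −(3/4) ln(1 − 4p/3) = −0.75 ln(1 − 0.772603) = −0.75 ln(0.227397)
  = −0.75 × (-1.481058) = 1.110794 substitutions/site.

1.11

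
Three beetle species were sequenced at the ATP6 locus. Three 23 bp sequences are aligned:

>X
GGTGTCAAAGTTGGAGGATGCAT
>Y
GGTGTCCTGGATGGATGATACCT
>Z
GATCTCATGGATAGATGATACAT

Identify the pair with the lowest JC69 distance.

X–Y: 7/23 differ, p = 0.304, d = 0.390.
X–Z: 8/23 differ, p = 0.348, d = 0.467.
Y–Z: 5/23 differ, p = 0.217, d = 0.257.
The smallest distance is between Y and Z.

Y and Z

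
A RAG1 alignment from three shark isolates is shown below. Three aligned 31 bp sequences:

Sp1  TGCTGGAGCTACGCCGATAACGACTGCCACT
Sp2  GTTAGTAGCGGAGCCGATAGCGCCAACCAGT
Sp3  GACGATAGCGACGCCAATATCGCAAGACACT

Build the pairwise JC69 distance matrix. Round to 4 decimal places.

Sp1–Sp2: 13/31 sites differ → p ≈ 0.419355, d = −0.75 ln(1 − 0.55914) = 0.614271 ≈ 0.6143.
Sp1–Sp3: 12/31 sites differ → p ≈ 0.387097, d = −0.75 ln(1 − 0.516129) = 0.544453 ≈ 0.5445.
Sp2–Sp3: 12/31 sites differ → p ≈ 0.387097, d = −0.75 ln(1 − 0.516129) = 0.544453 ≈ 0.5445.

d(Sp1,Sp2) = 0.6143, d(Sp1,Sp3) = 0.5445, d(Sp2,Sp3) = 0.5445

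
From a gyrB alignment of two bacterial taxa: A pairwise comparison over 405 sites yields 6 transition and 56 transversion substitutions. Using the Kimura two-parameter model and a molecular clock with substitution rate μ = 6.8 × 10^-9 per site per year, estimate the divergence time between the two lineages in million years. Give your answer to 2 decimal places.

12.71

P = 6/405 ≈ 0.014815 and Q = 56/405 ≈ 0.138272.
Under the Kimura two-parameter model, d = −½ ln(1 − 2P − Q) − ¼ ln(1 − 2Q).
1 − 2P − Q = 0.832098, giving −½ ln(0.832098) = 0.091903.
1 − 2Q = 0.723456, giving −¼ ln(0.723456) = 0.080929.
d = 0.091903 + 0.080929 = 0.172832.
Under a molecular clock d = 2μt, so t = d/(2μ) = 0.172832 / (2 × 6.8 × 10^-9) = 12.71 million years.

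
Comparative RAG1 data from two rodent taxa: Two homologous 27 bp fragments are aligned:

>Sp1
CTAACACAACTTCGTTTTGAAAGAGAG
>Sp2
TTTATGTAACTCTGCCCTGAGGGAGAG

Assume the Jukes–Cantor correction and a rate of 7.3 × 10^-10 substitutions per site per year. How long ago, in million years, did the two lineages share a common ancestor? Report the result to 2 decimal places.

461.27

The sequences differ at 12 of 27 sites, so p = 12/27 ≈ 0.444444.
d = −(3/4) ln(1 − 4p/3) = −0.75 ln(1 − 0.592592) = −0.75 ln(0.407408)
  = −0.75 × (-0.897940) = 0.673455 substitutions/site.
Under a molecular clock d = 2μt, so t = d/(2μ) = 0.673455 / (2 × 7.3 × 10^-10) = 461.27 million years.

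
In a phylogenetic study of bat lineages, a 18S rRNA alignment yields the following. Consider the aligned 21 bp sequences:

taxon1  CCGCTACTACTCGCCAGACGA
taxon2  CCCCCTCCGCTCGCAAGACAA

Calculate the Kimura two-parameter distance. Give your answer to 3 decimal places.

Of 21 sites, 4 differences are transitions and 3 are transversions, so P = 4/21 ≈ 0.190476 and Q = 3/21 ≈ 0.142857.
Under the Kimura two-parameter model, d = −½ ln(1 − 2P − Q) − ¼ ln(1 − 2Q).
1 − 2P − Q = 0.476191, giving −½ ln(0.476191) = 0.370968.
1 − 2Q = 0.714286, giving −¼ ln(0.714286) = 0.084118.
d = 0.370968 + 0.084118 = 0.455086.

0.455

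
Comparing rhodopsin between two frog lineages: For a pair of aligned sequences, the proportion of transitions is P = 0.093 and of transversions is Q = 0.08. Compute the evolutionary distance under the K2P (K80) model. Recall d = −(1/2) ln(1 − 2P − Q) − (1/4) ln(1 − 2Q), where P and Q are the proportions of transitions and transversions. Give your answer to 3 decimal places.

Under the Kimura two-parameter model, d = −½ ln(1 − 2P − Q) − ¼ ln(1 − 2Q).
1 − 2P − Q = 0.734, giving −½ ln(0.734) = 0.154623.
1 − 2Q = 0.84, giving −¼ ln(0.84) = 0.043588.
d = 0.154623 + 0.043588 = 0.198211.

0.198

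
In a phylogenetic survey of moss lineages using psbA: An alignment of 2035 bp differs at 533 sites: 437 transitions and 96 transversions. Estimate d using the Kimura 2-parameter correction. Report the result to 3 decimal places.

P = 437/2035 ≈ 0.214742 and Q = 96/2035 ≈ 0.047174.
Under the Kimura two-parameter model, d = −½ ln(1 − 2P − Q) − ¼ ln(1 − 2Q).
1 − 2P − Q = 0.523342, giving −½ ln(0.523342) = 0.323760.
1 − 2Q = 0.905652, giving −¼ ln(0.905652) = 0.024775.
d = 0.323760 + 0.024775 = 0.348535.

0.349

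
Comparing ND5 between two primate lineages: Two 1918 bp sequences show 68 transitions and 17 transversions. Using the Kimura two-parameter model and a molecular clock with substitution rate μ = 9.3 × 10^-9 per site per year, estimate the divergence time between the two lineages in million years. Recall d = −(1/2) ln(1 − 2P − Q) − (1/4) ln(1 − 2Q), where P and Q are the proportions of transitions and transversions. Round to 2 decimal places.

2.48

P = 68/1918 ≈ 0.035454 and Q = 17/1918 ≈ 0.008863.
Under the Kimura two-parameter model, d = −½ ln(1 − 2P − Q) − ¼ ln(1 − 2Q).
1 − 2P − Q = 0.920229, giving −½ ln(0.920229) = 0.041566.
1 − 2Q = 0.982274, giving −¼ ln(0.982274) = 0.004471.
d = 0.041566 + 0.004471 = 0.046037.
Under a molecular clock d = 2μt, so t = d/(2μ) = 0.046037 / (2 × 9.3 × 10^-9) = 2.48 million years.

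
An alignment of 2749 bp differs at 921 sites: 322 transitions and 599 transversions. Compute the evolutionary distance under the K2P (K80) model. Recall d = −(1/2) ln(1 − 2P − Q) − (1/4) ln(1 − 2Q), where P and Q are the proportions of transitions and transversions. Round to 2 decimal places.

0.44

P = 322/2749 ≈ 0.117134 and Q = 599/2749 ≈ 0.217897.
Under the Kimura two-parameter model, d = −½ ln(1 − 2P − Q) − ¼ ln(1 − 2Q).
1 − 2P − Q = 0.547835, giving −½ ln(0.547835) = 0.300891.
1 − 2Q = 0.564206, giving −¼ ln(0.564206) = 0.143084.
d = 0.300891 + 0.143084 = 0.443975.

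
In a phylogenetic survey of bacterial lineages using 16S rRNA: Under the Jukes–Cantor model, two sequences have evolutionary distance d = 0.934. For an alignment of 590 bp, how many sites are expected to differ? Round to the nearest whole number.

Invert JC69: p = (3/4)(1 − e^(−4d/3)) = 0.75 × (1 − e^(-1.245333)) = 0.75 × (1 − 0.287845) = 0.534116.
Expected differing sites = pL ≈ 0.534116 × 590 = 315.12844 ≈ 315.

315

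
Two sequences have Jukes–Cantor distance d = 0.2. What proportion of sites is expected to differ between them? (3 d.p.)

0.176

p = (3/4)(1 − e^(−4d/3)) = 0.75 × (1 − e^(-0.266667)) = 0.75 × (1 − 0.765928) = 0.175554.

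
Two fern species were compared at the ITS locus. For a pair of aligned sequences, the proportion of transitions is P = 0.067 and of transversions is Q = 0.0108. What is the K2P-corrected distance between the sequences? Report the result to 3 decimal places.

Under the Kimura two-parameter model, d = −½ ln(1 − 2P − Q) − ¼ ln(1 − 2Q).
1 − 2P − Q = 0.8552, giving −½ ln(0.8552) = 0.078210.
1 − 2Q = 0.9784, giving −¼ ln(0.9784) = 0.005459.
d = 0.078210 + 0.005459 = 0.083669.

0.084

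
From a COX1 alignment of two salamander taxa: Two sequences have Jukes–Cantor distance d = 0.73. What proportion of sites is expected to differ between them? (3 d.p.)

0.467

p = (3/4)(1 − e^(−4d/3)) = 0.75 × (1 − e^(-0.973333)) = 0.75 × (1 − 0.377822) = 0.466634.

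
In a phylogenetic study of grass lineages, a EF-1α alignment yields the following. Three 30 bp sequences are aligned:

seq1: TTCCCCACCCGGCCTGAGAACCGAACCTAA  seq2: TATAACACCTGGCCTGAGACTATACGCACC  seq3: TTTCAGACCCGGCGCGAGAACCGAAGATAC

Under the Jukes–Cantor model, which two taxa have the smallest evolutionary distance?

seq1–seq2: 14/30 differ, p = 0.467, d = 0.730.
seq1–seq3: 8/30 differ, p = 0.267, d = 0.330.
seq2–seq3: 14/30 differ, p = 0.467, d = 0.730.
The smallest distance is between seq1 and seq3.

seq1 and seq3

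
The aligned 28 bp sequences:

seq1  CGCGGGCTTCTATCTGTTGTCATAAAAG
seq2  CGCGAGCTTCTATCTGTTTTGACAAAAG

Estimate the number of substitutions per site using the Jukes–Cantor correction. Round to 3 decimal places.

The sequences differ at 4 of 28 sites (5, 19, 21, 23), so p = 4/28 ≈ 0.142857.
d = −(3/4) ln(1 − 4p/3) = −0.75 ln(1 − 0.190476) = −0.75 ln(0.809524)
  = −0.75 × (-0.211309) = 0.158482 substitutions/site.

0.158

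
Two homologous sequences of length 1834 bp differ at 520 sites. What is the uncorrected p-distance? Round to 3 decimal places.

0.284

p = 520/1834 = 0.283533… ≈ 0.284 (to 3 d.p.).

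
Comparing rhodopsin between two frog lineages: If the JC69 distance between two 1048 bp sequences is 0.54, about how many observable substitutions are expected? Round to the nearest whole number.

Invert JC69: p = (3/4)(1 − e^(−4d/3)) = 0.75 × (1 − e^(-0.72)) = 0.75 × (1 − 0.486752) = 0.384936.
Expected differing sites = pL ≈ 0.384936 × 1048 = 403.412928 ≈ 403.

403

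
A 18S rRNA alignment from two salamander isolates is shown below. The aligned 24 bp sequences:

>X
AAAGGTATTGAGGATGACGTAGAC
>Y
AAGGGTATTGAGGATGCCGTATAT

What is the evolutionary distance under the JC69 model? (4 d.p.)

0.1885

The sequences differ at 4 of 24 sites (3, 17, 22, 24), so p = 4/24 ≈ 0.166667.
d = −(3/4) ln(1 − 4p/3) = −0.75 ln(1 − 0.222223) = −0.75 ln(0.777777)
  = −0.75 × (-0.251315) = 0.188486 substitutions/site.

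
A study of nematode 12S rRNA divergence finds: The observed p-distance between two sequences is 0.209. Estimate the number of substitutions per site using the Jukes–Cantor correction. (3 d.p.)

0.245

d = −(3/4) ln(1 − 4p/3) = −0.75 ln(1 − 0.278667) = −0.75 ln(0.721333)
  = −0.75 × (-0.326654) = 0.244991 substitutions/site.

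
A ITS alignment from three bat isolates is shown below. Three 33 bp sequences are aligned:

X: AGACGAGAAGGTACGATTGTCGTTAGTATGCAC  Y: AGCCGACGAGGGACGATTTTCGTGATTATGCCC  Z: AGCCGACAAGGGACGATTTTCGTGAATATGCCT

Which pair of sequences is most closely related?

X–Y: 8/33 differ, p = 0.242, d = 0.293.
X–Z: 8/33 differ, p = 0.242, d = 0.293.
Y–Z: 3/33 differ, p = 0.091, d = 0.097.
The smallest distance is between Y and Z.

Y and Z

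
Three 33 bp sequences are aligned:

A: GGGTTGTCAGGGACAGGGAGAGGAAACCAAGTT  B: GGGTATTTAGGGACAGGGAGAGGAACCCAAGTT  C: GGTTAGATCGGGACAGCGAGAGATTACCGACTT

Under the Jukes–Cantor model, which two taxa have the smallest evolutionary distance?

A–B: 4/33 differ, p = 0.121, d = 0.132.
A–C: 11/33 differ, p = 0.333, d = 0.441.
B–C: 11/33 differ, p = 0.333, d = 0.441.
The smallest distance is between A and B.

A and B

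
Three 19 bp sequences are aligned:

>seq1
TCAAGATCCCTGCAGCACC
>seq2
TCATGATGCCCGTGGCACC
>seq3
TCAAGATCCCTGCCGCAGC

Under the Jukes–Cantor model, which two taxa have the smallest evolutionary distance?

seq1–seq2: 5/19 differ, p = 0.263, d = 0.324.
seq1–seq3: 2/19 differ, p = 0.105, d = 0.113.
seq2–seq3: 6/19 differ, p = 0.316, d = 0.410.
The smallest distance is between seq1 and seq3.

seq1 and seq3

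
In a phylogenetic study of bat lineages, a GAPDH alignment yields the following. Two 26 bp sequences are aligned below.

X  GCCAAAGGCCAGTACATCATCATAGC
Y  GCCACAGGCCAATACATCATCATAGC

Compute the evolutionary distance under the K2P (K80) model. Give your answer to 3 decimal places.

Of 26 sites, 1 differences are transitions and 1 are transversions, so P = 1/26 ≈ 0.038462 and Q = 1/26 ≈ 0.038462.
Under the Kimura two-parameter model, d = −½ ln(1 − 2P − Q) − ¼ ln(1 − 2Q).
1 − 2P − Q = 0.884614, giving −½ ln(0.884614) = 0.061302.
1 − 2Q = 0.923076, giving −¼ ln(0.923076) = 0.020011.
d = 0.061302 + 0.020011 = 0.081313.

0.081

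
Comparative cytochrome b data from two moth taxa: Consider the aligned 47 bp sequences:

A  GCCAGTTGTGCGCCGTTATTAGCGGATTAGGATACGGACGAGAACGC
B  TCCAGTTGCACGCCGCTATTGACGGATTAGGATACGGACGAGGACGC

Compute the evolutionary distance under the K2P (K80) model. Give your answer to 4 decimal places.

0.1728

Of 47 sites, 6 differences are transitions and 1 are transversions, so P = 6/47 ≈ 0.12766 and Q = 1/47 ≈ 0.021277.
Under the Kimura two-parameter model, d = −½ ln(1 − 2P − Q) − ¼ ln(1 − 2Q).
1 − 2P − Q = 0.723403, giving −½ ln(0.723403) = 0.161894.
1 − 2Q = 0.957446, giving −¼ ln(0.957446) = 0.010871.
d = 0.161894 + 0.010871 = 0.172765.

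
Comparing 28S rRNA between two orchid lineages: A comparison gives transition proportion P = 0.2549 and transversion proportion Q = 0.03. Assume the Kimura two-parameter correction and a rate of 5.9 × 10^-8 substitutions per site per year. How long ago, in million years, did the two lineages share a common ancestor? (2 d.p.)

Under the Kimura two-parameter model, d = −½ ln(1 − 2P − Q) − ¼ ln(1 − 2Q).
1 − 2P − Q = 0.4602, giving −½ ln(0.4602) = 0.388047.
1 − 2Q = 0.94, giving −¼ ln(0.94) = 0.015469.
d = 0.388047 + 0.015469 = 0.403516.
Under a molecular clock d = 2μt, so t = d/(2μ) = 0.403516 / (2 × 5.9 × 10^-8) = 3.42 million years.

3.42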